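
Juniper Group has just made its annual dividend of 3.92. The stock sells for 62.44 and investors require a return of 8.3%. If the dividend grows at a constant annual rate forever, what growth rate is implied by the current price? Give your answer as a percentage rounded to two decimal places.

P = D₀(1+g)/(r−g) ⇒ P(r−g) = D₀(1+g) ⇒ g(P+D₀) = P·r − D₀
g = (P·r − D₀)/(P + D₀) = (62.44×0.083 − 3.92) / (62.44 + 3.92) = 0.019025

1.90%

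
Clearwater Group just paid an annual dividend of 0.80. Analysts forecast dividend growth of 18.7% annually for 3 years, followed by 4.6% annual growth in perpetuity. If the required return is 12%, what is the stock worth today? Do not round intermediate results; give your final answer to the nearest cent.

16.16

D_1 = 0.94960
D_2 = 1.12718
D_3 = 1.33796
Terminal value at year 3: TV = D_3×(1+g_2)/(r−g_2) = 1.39950/0.074 = 18.91220
P_0 = D_1/(1+r)^1 + D_2/(1+r)^2 + D_3/(1+r)^3 + TV/(1+r)^3
    = 0.84786 + 0.89858 + 0.95233 + 13.46133 = 16.16010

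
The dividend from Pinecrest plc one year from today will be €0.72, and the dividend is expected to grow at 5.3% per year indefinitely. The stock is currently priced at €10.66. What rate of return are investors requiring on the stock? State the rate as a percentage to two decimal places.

12.05%

P = D₁/(r − g) ⇒ r = D₁/P + g = €0.7200/€10.66 + 0.053 = 0.067542 + 0.053 = 0.120542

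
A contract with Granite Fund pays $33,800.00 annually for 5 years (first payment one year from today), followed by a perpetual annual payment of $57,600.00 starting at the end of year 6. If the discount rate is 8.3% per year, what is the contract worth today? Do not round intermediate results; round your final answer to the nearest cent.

$599696.05

PV of 5-year annuity: $33,800.00 × [1 − (1+0.083)^−5] / 0.083 = 133893.23658
Perpetuity value at year 5: $57,600.00 / 0.083 = 693975.90361
PV of perpetuity: 693975.90361 / (1+0.083)^5 = 465802.81407
Total PV = 133893.23658 + 465802.81407 = 599696.05064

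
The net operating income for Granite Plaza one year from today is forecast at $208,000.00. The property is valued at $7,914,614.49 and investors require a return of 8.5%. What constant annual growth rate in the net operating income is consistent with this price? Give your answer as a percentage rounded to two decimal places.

P = D₁/(r−g) ⇒ g = r − D₁/P = 0.085 − $208,000.00/$7,914,614.49 = 0.058720

5.87%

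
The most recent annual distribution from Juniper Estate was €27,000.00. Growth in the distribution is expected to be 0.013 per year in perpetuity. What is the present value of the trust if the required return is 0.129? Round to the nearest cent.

€235784.48

D₁ = D₀ × (1 + g) = €27,000.00 × 1.013 = €27,351.0000
Growing perpetuity: P = D₁ / (r − g) = €27,351.0000 / (0.129 − 0.013) = €235,784.48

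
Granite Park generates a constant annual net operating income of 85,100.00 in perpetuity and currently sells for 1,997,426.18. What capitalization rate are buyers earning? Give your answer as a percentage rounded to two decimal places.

4.26%

P = C/r ⇒ r = C/P = 85,100.00/1,997,426.18 = 0.042605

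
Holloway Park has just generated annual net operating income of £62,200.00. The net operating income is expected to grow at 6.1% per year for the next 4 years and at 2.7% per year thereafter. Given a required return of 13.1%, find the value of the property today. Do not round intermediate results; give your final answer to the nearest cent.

D_1 = 65994.20000
D_2 = 70019.84620
D_3 = 74291.05682
D_4 = 78822.81128
Terminal value at year 4: TV = D_4×(1+g_2)/(r−g_2) = 80951.02719/0.104 = 778375.26143
P_0 = D_1/(1+r)^1 + D_2/(1+r)^2 + D_3/(1+r)^3 + D_4/(1+r)^4 + TV/(1+r)^4
    = 58350.30946 + 54738.88447 + 51350.97827 + 48172.75680 + 475705.97344 = 688318.90245

£688318.90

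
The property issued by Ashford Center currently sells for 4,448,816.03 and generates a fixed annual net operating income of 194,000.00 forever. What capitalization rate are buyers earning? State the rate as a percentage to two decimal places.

4.36%

P = C/r ⇒ r = C/P = 194,000.00/4,448,816.03 = 0.043607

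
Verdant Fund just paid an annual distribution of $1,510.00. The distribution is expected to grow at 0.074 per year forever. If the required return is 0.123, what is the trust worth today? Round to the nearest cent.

D₁ = D₀ × (1 + g) = $1,510.00 × 1.074 = $1,621.7400
Growing perpetuity: P = D₁ / (r − g) = $1,621.7400 / (0.123 − 0.074) = $33,096.73

$33096.73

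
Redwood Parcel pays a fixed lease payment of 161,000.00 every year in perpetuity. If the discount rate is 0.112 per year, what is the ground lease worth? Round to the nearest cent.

1437500.00

Level perpetuity: PV = C / r = 161,000.00 / 0.112 = 1,437,500.00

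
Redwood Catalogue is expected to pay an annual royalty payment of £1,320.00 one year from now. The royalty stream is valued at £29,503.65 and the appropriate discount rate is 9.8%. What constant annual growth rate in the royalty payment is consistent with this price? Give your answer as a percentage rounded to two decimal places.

5.33%

P = D₁/(r−g) ⇒ g = r − D₁/P = 0.098 − £1,320.00/£29,503.65 = 0.053260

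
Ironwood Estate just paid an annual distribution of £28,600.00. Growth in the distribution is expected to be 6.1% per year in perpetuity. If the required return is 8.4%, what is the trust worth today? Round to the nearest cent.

D₁ = D₀ × (1 + g) = £28,600.00 × 1.061 = £30,344.6000
Growing perpetuity: P = D₁ / (r − g) = £30,344.6000 / (0.084 − 0.061) = £1,319,330.43

£1319330.43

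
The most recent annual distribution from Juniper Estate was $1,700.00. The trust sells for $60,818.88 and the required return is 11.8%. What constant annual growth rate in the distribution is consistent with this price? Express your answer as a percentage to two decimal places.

8.76%

P = D₀(1+g)/(r−g) ⇒ P(r−g) = D₀(1+g) ⇒ g(P+D₀) = P·r − D₀
g = (P·r − D₀)/(P + D₀) = ($60,818.88×0.118 − $1,700.00) / ($60,818.88 + $1,700.00) = 0.087600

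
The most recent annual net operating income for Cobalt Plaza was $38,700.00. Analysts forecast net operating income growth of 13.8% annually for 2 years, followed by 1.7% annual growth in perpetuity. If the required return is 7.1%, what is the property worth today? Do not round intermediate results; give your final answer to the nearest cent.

$907708.19

D_1 = 44040.60000
D_2 = 50118.20280
Terminal value at year 2: TV = D_2×(1+g_2)/(r−g_2) = 50970.21225/0.054 = 943892.81940
P_0 = D_1/(1+r)^1 + D_2/(1+r)^2 + TV/(1+r)^2
    = 41121.00840 + 43693.47111 + 822893.70598 = 907708.18550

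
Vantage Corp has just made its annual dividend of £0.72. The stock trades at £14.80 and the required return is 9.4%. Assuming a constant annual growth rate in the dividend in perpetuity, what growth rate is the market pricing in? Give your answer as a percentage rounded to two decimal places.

4.32%

P = D₀(1+g)/(r−g) ⇒ P(r−g) = D₀(1+g) ⇒ g(P+D₀) = P·r − D₀
g = (P·r − D₀)/(P + D₀) = (£14.80×0.094 − £0.72) / (£14.80 + £0.72) = 0.043247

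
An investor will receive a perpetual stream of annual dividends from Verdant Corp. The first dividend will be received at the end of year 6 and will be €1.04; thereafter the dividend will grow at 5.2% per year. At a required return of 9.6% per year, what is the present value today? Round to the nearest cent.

Value at end of year 5: C₁ / (r − g) = €1.04 / (0.096 − 0.052) = €23.6364
Discount to today: PV = €23.6364 / (1 + 0.096)^5 = €23.6364 / 1.581440 = €14.95

€14.95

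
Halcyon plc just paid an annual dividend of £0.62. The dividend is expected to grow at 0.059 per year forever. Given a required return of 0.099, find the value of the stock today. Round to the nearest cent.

£16.41

D₁ = D₀ × (1 + g) = £0.62 × 1.059 = £0.6566
Growing perpetuity: P = D₁ / (r − g) = £0.6566 / (0.099 − 0.059) = £16.41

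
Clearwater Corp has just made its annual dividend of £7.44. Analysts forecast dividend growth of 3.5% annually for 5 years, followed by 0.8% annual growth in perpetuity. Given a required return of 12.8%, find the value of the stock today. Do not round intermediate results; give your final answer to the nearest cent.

D_1 = 7.70040
D_2 = 7.96991
D_3 = 8.24886
D_4 = 8.53757
D_5 = 8.83639
Terminal value at year 5: TV = D_5×(1+g_2)/(r−g_2) = 8.90708/0.12 = 74.22564
P_0 = D_1/(1+r)^1 + D_2/(1+r)^2 + D_3/(1+r)^3 + D_4/(1+r)^4 + D_5/(1+r)^5 + TV/(1+r)^5
    = 6.82660 + 6.26376 + 5.74734 + 5.27349 + 4.83871 + 40.64513 = 69.59502

£69.60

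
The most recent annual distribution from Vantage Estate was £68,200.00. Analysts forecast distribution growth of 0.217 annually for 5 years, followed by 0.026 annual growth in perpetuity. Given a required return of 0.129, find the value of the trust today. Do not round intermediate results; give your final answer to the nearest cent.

£1418254.41

D_1 = 82999.40000
D_2 = 101010.26980
D_3 = 122929.49835
D_4 = 149605.19949
D_5 = 182069.52778
Terminal value at year 5: TV = D_5×(1+g_2)/(r−g_2) = 186803.33550/0.103 = 1813624.61649
P_0 = D_1/(1+r)^1 + D_2/(1+r)^2 + D_3/(1+r)^3 + D_4/(1+r)^4 + D_5/(1+r)^5 + TV/(1+r)^5
    = 73515.85474 + 79246.05422 + 85422.89459 + 92081.18929 + 99258.46534 + 988729.95573 = 1418254.41391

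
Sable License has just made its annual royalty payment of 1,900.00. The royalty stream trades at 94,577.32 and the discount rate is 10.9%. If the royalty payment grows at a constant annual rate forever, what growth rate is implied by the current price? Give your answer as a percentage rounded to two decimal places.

8.72%

P = D₀(1+g)/(r−g) ⇒ P(r−g) = D₀(1+g) ⇒ g(P+D₀) = P·r − D₀
g = (P·r − D₀)/(P + D₀) = (94,577.32×0.109 − 1,900.00) / (94,577.32 + 1,900.00) = 0.087160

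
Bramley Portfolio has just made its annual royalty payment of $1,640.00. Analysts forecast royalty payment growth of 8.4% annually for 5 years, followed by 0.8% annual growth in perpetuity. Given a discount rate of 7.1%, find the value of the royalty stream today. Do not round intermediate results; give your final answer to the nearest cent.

D_1 = 1777.76000
D_2 = 1927.09184
D_3 = 2088.96755
D_4 = 2264.44083
D_5 = 2454.65386
Terminal value at year 5: TV = D_5×(1+g_2)/(r−g_2) = 2474.29109/0.063 = 39274.46174
P_0 = D_1/(1+r)^1 + D_2/(1+r)^2 + D_3/(1+r)^3 + D_4/(1+r)^4 + D_5/(1+r)^5 + TV/(1+r)^5
    = 1659.90663 + 1680.05489 + 1700.44771 + 1721.08807 + 1741.97896 + 27871.66334 = 36375.13960

$36375.14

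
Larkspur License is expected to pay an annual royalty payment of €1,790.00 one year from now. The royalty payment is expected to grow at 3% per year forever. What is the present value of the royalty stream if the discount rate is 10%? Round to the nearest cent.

€25571.43

Growing perpetuity: P = D₁ / (r − g) = €1,790.0000 / (0.1 − 0.03) = €25,571.43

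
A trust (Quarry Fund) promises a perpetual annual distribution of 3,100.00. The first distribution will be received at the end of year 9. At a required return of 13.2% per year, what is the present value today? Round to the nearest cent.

Value at end of year 8: C / r = 3,100.00 / 0.132 = 23,484.8485
Discount to today: PV = 23,484.8485 / (1 + 0.132)^8 = 23,484.8485 / 2.696320 = 8,709.96

8709.96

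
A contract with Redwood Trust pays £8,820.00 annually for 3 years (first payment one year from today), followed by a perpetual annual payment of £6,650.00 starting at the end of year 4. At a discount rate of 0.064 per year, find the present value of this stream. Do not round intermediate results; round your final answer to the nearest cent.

£109664.02

PV of 3-year annuity: £8,820.00 × [1 − (1+0.064)^−3] / 0.064 = 23402.56805
Perpetuity value at year 3: £6,650.00 / 0.064 = 103906.25000
PV of perpetuity: 103906.25000 / (1+0.064)^3 = 86261.45663
Total PV = 23402.56805 + 86261.45663 = 109664.02468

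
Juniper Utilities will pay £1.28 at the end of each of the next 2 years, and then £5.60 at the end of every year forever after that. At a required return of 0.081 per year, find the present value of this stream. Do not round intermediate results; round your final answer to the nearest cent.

PV of 2-year annuity: £1.28 × [1 − (1+0.081)^−2] / 0.081 = 2.27945
Perpetuity value at year 2: £5.60 / 0.081 = 69.13580
PV of perpetuity: 69.13580 / (1+0.081)^2 = 59.16320
Total PV = 2.27945 + 59.16320 = 61.44265

£61.44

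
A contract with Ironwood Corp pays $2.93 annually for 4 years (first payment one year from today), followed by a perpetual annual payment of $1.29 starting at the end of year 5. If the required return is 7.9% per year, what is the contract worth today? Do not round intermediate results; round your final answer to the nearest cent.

$21.77

PV of 4-year annuity: $2.93 × [1 − (1+0.079)^−4] / 0.079 = 9.72617
Perpetuity value at year 4: $1.29 / 0.079 = 16.32911
PV of perpetuity: 16.32911 / (1+0.079)^4 = 12.04694
Total PV = 9.72617 + 12.04694 = 21.77311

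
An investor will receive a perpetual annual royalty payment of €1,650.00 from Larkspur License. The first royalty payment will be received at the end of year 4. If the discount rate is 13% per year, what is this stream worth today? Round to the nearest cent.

€8796.41

Value at end of year 3: C / r = €1,650.00 / 0.13 = €12,692.3077
Discount to today: PV = €12,692.3077 / (1 + 0.13)^3 = €12,692.3077 / 1.442897 = €8,796.41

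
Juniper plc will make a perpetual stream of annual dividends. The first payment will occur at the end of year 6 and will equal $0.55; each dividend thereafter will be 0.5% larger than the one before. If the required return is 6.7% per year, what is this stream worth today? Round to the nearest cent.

Value at end of year 5: C₁ / (r − g) = $0.55 / (0.067 − 0.005) = $8.8710
Discount to today: PV = $8.8710 / (1 + 0.067)^5 = $8.8710 / 1.383000 = $6.41

$6.41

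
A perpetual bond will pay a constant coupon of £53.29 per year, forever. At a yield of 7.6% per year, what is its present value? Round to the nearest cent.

£701.18

Level perpetuity: PV = C / r = £53.29 / 0.076 = £701.18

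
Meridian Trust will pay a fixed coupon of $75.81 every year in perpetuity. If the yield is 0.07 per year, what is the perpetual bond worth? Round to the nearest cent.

Level perpetuity: PV = C / r = $75.81 / 0.07 = $1,083.00

$1083.00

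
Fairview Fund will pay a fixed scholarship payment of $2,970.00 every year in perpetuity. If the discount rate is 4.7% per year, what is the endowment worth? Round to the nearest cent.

Level perpetuity: PV = C / r = $2,970.00 / 0.047 = $63,191.49

$63191.49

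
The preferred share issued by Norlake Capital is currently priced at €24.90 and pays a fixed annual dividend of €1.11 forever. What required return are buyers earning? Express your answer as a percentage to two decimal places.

P = C/r ⇒ r = C/P = €1.11/€24.90 = 0.044578

4.46%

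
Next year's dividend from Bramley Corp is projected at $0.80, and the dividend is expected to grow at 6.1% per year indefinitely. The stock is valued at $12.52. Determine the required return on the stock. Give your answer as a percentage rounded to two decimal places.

12.49%

P = D₁/(r − g) ⇒ r = D₁/P + g = $0.8000/$12.52 + 0.061 = 0.063898 + 0.061 = 0.124898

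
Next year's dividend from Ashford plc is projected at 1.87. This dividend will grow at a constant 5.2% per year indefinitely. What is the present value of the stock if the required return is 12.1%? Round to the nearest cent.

Growing perpetuity: P = D₁ / (r − g) = 1.8700 / (0.121 − 0.052) = 27.10

27.10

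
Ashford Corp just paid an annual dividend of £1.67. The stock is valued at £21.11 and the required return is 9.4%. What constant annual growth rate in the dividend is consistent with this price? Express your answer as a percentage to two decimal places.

P = D₀(1+g)/(r−g) ⇒ P(r−g) = D₀(1+g) ⇒ g(P+D₀) = P·r − D₀
g = (P·r − D₀)/(P + D₀) = (£21.11×0.094 − £1.67) / (£21.11 + £1.67) = 0.013799

1.38%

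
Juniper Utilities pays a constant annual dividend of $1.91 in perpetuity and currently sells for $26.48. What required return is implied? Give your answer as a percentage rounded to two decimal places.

P = C/r ⇒ r = C/P = $1.91/$26.48 = 0.072130

7.21%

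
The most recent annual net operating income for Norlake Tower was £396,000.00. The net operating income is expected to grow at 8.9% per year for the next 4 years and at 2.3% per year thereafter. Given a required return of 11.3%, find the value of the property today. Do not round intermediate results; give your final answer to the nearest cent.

£5625765.24

D_1 = 431244.00000
D_2 = 469624.71600
D_3 = 511421.31572
D_4 = 556937.81282
Terminal value at year 4: TV = D_4×(1+g_2)/(r−g_2) = 569747.38252/0.09 = 6330526.47243
P_0 = D_1/(1+r)^1 + D_2/(1+r)^2 + D_3/(1+r)^3 + D_4/(1+r)^4 + TV/(1+r)^4
    = 387460.91644 + 379105.96407 + 370931.17239 + 362932.65654 + 4125334.52935 = 5625765.23879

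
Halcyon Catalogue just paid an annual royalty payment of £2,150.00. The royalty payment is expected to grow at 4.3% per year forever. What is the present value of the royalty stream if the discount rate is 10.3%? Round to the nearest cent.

£37374.17

D₁ = D₀ × (1 + g) = £2,150.00 × 1.043 = £2,242.4500
Growing perpetuity: P = D₁ / (r − g) = £2,242.4500 / (0.103 − 0.043) = £37,374.17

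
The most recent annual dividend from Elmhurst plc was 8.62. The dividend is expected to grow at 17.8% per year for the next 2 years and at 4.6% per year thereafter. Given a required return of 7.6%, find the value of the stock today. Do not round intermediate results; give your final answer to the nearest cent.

380.00

D_1 = 10.15436
D_2 = 11.96184
Terminal value at year 2: TV = D_2×(1+g_2)/(r−g_2) = 12.51208/0.03 = 417.06935
P_0 = D_1/(1+r)^1 + D_2/(1+r)^2 + TV/(1+r)^2
    = 9.43714 + 10.33174 + 360.23320 = 380.00207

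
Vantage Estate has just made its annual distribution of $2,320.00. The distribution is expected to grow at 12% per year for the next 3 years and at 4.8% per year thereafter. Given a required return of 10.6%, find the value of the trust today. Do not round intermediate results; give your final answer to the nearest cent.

D_1 = 2598.40000
D_2 = 2910.20800
D_3 = 3259.43296
Terminal value at year 3: TV = D_3×(1+g_2)/(r−g_2) = 3415.88574/0.058 = 58894.58176
P_0 = D_1/(1+r)^1 + D_2/(1+r)^2 + D_3/(1+r)^3 + TV/(1+r)^3
    = 2349.36709 + 2379.10591 + 2409.22118 + 43532.13437 = 50669.82855

$50669.83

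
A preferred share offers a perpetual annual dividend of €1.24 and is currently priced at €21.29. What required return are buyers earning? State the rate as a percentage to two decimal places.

P = C/r ⇒ r = C/P = €1.24/€21.29 = 0.058243

5.82%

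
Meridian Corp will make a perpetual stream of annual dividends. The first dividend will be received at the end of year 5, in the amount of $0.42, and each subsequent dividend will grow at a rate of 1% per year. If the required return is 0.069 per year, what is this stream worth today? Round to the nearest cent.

$5.45

Value at end of year 4: C₁ / (r − g) = $0.42 / (0.069 − 0.01) = $7.1186
Discount to today: PV = $7.1186 / (1 + 0.069)^4 = $7.1186 / 1.305903 = $5.45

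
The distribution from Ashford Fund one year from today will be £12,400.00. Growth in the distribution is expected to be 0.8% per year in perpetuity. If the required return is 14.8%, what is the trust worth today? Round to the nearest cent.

£88571.43

Growing perpetuity: P = D₁ / (r − g) = £12,400.0000 / (0.148 − 0.008) = £88,571.43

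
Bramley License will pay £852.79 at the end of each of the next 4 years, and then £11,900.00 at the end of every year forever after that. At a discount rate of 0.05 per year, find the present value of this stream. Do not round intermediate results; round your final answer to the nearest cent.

PV of 4-year annuity: £852.79 × [1 − (1+0.05)^−4] / 0.05 = 3023.95113
Perpetuity value at year 4: £11,900.00 / 0.05 = 238000.00000
PV of perpetuity: 238000.00000 / (1+0.05)^4 = 195803.18900
Total PV = 3023.95113 + 195803.18900 = 198827.14013

£198827.14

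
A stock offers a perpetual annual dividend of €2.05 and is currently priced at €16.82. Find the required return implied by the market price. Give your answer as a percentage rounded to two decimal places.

12.19%

P = C/r ⇒ r = C/P = €2.05/€16.82 = 0.121879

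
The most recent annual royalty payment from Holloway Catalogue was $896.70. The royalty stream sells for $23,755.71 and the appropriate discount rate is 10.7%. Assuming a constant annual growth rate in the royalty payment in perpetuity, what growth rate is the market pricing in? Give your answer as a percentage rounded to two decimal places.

6.67%

P = D₀(1+g)/(r−g) ⇒ P(r−g) = D₀(1+g) ⇒ g(P+D₀) = P·r − D₀
g = (P·r − D₀)/(P + D₀) = ($23,755.71×0.107 − $896.70) / ($23,755.71 + $896.70) = 0.066734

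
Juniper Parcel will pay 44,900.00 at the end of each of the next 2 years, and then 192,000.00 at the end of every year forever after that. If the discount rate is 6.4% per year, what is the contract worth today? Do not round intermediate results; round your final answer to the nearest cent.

PV of 2-year annuity: 44,900.00 × [1 − (1+0.064)^−2] / 0.064 = 81860.19560
Perpetuity value at year 2: 192,000.00 / 0.064 = 3000000.00000
PV of perpetuity: 3000000.00000 / (1+0.064)^2 = 2649951.94754
Total PV = 81860.19560 + 2649951.94754 = 2731812.14314

2731812.14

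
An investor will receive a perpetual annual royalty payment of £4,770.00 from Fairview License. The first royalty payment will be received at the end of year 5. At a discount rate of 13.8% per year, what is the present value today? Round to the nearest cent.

£20609.63

Value at end of year 4: C / r = £4,770.00 / 0.138 = £34,565.2174
Discount to today: PV = £34,565.2174 / (1 + 0.138)^4 = £34,565.2174 / 1.677139 = £20,609.63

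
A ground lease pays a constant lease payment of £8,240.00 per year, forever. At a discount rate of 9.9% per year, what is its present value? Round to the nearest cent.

£83232.32

Level perpetuity: PV = C / r = £8,240.00 / 0.099 = £83,232.32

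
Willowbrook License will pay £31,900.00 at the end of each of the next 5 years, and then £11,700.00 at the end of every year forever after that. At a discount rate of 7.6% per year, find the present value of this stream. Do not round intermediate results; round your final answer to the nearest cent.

PV of 5-year annuity: £31,900.00 × [1 − (1+0.076)^−5] / 0.076 = 128721.60127
Perpetuity value at year 5: £11,700.00 / 0.076 = 153947.36842
PV of perpetuity: 153947.36842 / (1+0.076)^5 = 106735.99742
Total PV = 128721.60127 + 106735.99742 = 235457.59870

£235457.60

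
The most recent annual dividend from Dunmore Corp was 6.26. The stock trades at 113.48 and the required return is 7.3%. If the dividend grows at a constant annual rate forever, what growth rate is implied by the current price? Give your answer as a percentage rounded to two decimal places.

P = D₀(1+g)/(r−g) ⇒ P(r−g) = D₀(1+g) ⇒ g(P+D₀) = P·r − D₀
g = (P·r − D₀)/(P + D₀) = (113.48×0.073 − 6.26) / (113.48 + 6.26) = 0.016904

1.69%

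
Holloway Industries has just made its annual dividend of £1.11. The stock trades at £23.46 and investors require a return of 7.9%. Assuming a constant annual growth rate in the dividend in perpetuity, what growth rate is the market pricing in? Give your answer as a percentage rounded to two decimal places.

3.03%

P = D₀(1+g)/(r−g) ⇒ P(r−g) = D₀(1+g) ⇒ g(P+D₀) = P·r − D₀
g = (P·r − D₀)/(P + D₀) = (£23.46×0.079 − £1.11) / (£23.46 + £1.11) = 0.030254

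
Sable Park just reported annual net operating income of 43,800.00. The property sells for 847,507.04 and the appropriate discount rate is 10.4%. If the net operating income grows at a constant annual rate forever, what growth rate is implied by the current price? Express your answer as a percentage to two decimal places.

4.97%

P = D₀(1+g)/(r−g) ⇒ P(r−g) = D₀(1+g) ⇒ g(P+D₀) = P·r − D₀
g = (P·r − D₀)/(P + D₀) = (847,507.04×0.104 − 43,800.00) / (847,507.04 + 43,800.00) = 0.049748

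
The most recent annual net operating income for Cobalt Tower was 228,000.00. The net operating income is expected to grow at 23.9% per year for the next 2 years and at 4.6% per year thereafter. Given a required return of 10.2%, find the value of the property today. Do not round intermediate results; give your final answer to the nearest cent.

5927974.14

D_1 = 282492.00000
D_2 = 350007.58800
Terminal value at year 2: TV = D_2×(1+g_2)/(r−g_2) = 366107.93705/0.056 = 6537641.73300
P_0 = D_1/(1+r)^1 + D_2/(1+r)^2 + TV/(1+r)^2
    = 256344.82759 + 288213.46768 + 5383415.84267 = 5927974.13793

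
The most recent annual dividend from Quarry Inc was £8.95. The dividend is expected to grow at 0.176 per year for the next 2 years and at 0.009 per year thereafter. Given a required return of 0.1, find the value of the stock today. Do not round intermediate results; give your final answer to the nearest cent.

£133.22

D_1 = 10.52520
D_2 = 12.37764
Terminal value at year 2: TV = D_2×(1+g_2)/(r−g_2) = 12.48903/0.091 = 137.24213
P_0 = D_1/(1+r)^1 + D_2/(1+r)^2 + TV/(1+r)^2
    = 9.56836 + 10.22945 + 113.42325 = 133.22106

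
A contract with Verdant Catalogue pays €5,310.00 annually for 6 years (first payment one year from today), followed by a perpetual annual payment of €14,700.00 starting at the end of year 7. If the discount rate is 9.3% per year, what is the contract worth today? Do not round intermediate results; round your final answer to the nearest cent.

€116315.86

PV of 6-year annuity: €5,310.00 × [1 − (1+0.093)^−6] / 0.093 = 23608.66702
Perpetuity value at year 6: €14,700.00 / 0.093 = 158064.51613
PV of perpetuity: 158064.51613 / (1+0.093)^6 = 92707.18934
Total PV = 23608.66702 + 92707.18934 = 116315.85636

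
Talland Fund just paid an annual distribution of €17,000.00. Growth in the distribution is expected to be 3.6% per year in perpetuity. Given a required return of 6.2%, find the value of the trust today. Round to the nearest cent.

€677384.62

D₁ = D₀ × (1 + g) = €17,000.00 × 1.036 = €17,612.0000
Growing perpetuity: P = D₁ / (r − g) = €17,612.0000 / (0.062 − 0.036) = €677,384.62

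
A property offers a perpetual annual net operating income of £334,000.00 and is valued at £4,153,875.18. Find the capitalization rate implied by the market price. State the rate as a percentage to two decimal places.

8.04%

P = C/r ⇒ r = C/P = £334,000.00/£4,153,875.18 = 0.080407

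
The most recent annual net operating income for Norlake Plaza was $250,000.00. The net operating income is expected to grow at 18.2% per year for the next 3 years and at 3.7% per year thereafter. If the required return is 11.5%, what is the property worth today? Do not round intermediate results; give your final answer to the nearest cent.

$4803405.69

D_1 = 295500.00000
D_2 = 349281.00000
D_3 = 412850.14200
Terminal value at year 3: TV = D_3×(1+g_2)/(r−g_2) = 428125.59725/0.078 = 5488789.70838
P_0 = D_1/(1+r)^1 + D_2/(1+r)^2 + D_3/(1+r)^3 + TV/(1+r)^3
    = 265022.42152 + 280947.53564 + 297829.58487 + 3959606.14757 = 4803405.68961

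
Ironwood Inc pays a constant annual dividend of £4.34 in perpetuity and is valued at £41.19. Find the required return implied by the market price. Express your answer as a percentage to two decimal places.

P = C/r ⇒ r = C/P = £4.34/£41.19 = 0.105365

10.54%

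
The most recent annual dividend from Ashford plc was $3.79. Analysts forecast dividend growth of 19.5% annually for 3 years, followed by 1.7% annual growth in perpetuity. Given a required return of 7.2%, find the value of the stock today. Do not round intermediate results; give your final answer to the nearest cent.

D_1 = 4.52905
D_2 = 5.41221
D_3 = 6.46760
Terminal value at year 3: TV = D_3×(1+g_2)/(r−g_2) = 6.57755/0.055 = 119.59174
P_0 = D_1/(1+r)^1 + D_2/(1+r)^2 + D_3/(1+r)^3 + TV/(1+r)^3
    = 4.22486 + 4.70962 + 5.24999 + 97.07711 = 111.26158

$111.26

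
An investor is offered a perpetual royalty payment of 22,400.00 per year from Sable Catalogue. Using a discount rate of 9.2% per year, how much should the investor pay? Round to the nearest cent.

Level perpetuity: PV = C / r = 22,400.00 / 0.092 = 243,478.26

243478.26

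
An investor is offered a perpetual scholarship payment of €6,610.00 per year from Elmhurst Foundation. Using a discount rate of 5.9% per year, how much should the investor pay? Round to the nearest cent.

Level perpetuity: PV = C / r = €6,610.00 / 0.059 = €112,033.90

€112033.90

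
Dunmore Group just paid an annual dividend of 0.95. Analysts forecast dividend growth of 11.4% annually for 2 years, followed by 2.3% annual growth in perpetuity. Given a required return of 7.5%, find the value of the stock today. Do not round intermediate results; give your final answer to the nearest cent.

D_1 = 1.05830
D_2 = 1.17895
Terminal value at year 2: TV = D_2×(1+g_2)/(r−g_2) = 1.20606/0.052 = 23.19350
P_0 = D_1/(1+r)^1 + D_2/(1+r)^2 + TV/(1+r)^2
    = 0.98447 + 1.02018 + 20.07009 = 22.07474

22.07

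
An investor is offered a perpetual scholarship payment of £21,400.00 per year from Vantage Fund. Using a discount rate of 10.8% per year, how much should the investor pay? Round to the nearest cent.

Level perpetuity: PV = C / r = £21,400.00 / 0.108 = £198,148.15

£198148.15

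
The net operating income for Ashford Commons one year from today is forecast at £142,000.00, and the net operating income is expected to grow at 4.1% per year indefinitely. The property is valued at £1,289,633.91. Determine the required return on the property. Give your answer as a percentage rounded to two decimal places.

P = D₁/(r − g) ⇒ r = D₁/P + g = £142,000.0000/£1,289,633.91 + 0.041 = 0.110109 + 0.041 = 0.151109

15.11%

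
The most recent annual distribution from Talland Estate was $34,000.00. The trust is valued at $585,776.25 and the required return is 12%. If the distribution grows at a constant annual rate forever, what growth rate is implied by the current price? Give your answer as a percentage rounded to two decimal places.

P = D₀(1+g)/(r−g) ⇒ P(r−g) = D₀(1+g) ⇒ g(P+D₀) = P·r − D₀
g = (P·r − D₀)/(P + D₀) = ($585,776.25×0.12 − $34,000.00) / ($585,776.25 + $34,000.00) = 0.058558

5.86%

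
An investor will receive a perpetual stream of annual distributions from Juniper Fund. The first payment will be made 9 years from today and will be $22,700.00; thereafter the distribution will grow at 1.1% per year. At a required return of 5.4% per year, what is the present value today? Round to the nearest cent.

$346603.16

Value at end of year 8: C₁ / (r − g) = $22,700.00 / (0.054 − 0.011) = $527,906.9767
Discount to today: PV = $527,906.9767 / (1 + 0.054)^8 = $527,906.9767 / 1.523088 = $346,603.16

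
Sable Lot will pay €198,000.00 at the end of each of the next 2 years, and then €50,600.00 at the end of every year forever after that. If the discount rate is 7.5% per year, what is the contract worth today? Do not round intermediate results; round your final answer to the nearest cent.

PV of 2-year annuity: €198,000.00 × [1 − (1+0.075)^−2] / 0.075 = 355521.90373
Perpetuity value at year 2: €50,600.00 / 0.075 = 674666.66667
PV of perpetuity: 674666.66667 / (1+0.075)^2 = 583811.06905
Total PV = 355521.90373 + 583811.06905 = 939332.97278

€939332.97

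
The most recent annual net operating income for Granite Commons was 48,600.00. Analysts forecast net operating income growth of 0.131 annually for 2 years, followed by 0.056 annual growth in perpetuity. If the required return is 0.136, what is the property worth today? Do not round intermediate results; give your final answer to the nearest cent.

D_1 = 54966.60000
D_2 = 62167.22460
Terminal value at year 2: TV = D_2×(1+g_2)/(r−g_2) = 65648.58918/0.08 = 820607.36472
P_0 = D_1/(1+r)^1 + D_2/(1+r)^2 + TV/(1+r)^2
    = 48386.09155 + 48173.12460 + 635885.24468 = 732444.46083

732444.46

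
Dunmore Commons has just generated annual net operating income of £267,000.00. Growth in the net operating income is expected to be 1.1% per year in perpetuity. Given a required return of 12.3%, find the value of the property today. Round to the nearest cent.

£2410151.79

D₁ = D₀ × (1 + g) = £267,000.00 × 1.011 = £269,937.0000
Growing perpetuity: P = D₁ / (r − g) = £269,937.0000 / (0.123 − 0.011) = £2,410,151.79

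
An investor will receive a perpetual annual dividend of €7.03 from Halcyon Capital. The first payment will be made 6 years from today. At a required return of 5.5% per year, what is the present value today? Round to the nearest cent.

€97.80

Value at end of year 5: C / r = €7.03 / 0.055 = €127.8182
Discount to today: PV = €127.8182 / (1 + 0.055)^5 = €127.8182 / 1.306960 = €97.80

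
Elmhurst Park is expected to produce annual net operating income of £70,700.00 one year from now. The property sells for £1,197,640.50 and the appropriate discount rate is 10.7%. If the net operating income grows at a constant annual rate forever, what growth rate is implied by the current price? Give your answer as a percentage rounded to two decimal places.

4.80%

P = D₁/(r−g) ⇒ g = r − D₁/P = 0.107 − £70,700.00/£1,197,640.50 = 0.047967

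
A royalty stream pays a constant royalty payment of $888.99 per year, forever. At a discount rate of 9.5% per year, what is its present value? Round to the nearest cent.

$9357.79

Level perpetuity: PV = C / r = $888.99 / 0.095 = $9,357.79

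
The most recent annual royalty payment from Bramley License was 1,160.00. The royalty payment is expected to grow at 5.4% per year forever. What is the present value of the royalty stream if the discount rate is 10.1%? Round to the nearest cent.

D₁ = D₀ × (1 + g) = 1,160.00 × 1.054 = 1,222.6400
Growing perpetuity: P = D₁ / (r − g) = 1,222.6400 / (0.101 − 0.054) = 26,013.62

26013.62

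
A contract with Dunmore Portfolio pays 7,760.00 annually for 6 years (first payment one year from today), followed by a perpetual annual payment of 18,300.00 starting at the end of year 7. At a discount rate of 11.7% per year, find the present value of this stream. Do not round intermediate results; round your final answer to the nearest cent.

PV of 6-year annuity: 7,760.00 × [1 − (1+0.117)^−6] / 0.117 = 32177.45088
Perpetuity value at year 6: 18,300.00 / 0.117 = 156410.25641
PV of perpetuity: 156410.25641 / (1+0.117)^6 = 80527.86580
Total PV = 32177.45088 + 80527.86580 = 112705.31668

112705.32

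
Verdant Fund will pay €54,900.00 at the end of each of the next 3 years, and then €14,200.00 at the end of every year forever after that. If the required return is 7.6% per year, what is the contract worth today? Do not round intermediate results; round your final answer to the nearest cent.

PV of 3-year annuity: €54,900.00 × [1 − (1+0.076)^−3] / 0.076 = 142510.04066
Perpetuity value at year 3: €14,200.00 / 0.076 = 186842.10526
PV of perpetuity: 186842.10526 / (1+0.076)^3 = 149981.58473
Total PV = 142510.04066 + 149981.58473 = 292491.62539

€292491.63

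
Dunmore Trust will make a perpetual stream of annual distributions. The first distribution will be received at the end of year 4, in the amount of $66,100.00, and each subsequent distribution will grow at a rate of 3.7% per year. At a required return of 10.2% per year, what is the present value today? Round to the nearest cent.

$759877.03

Value at end of year 3: C₁ / (r − g) = $66,100.00 / (0.102 − 0.037) = $1,016,923.0769
Discount to today: PV = $1,016,923.0769 / (1 + 0.102)^3 = $1,016,923.0769 / 1.338273 = $759,877.03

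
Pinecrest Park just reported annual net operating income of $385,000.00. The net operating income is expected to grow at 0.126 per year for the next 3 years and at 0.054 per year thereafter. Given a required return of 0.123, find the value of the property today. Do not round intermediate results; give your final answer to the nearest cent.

$7089454.39

D_1 = 433510.00000
D_2 = 488132.26000
D_3 = 549636.92476
Terminal value at year 3: TV = D_3×(1+g_2)/(r−g_2) = 579317.31870/0.069 = 8395903.16952
P_0 = D_1/(1+r)^1 + D_2/(1+r)^2 + D_3/(1+r)^3 + TV/(1+r)^3
    = 386028.49510 + 387059.73774 + 388093.73526 + 5928272.41979 = 7089454.38790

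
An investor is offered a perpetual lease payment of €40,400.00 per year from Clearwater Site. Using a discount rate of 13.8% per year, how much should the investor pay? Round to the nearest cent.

Level perpetuity: PV = C / r = €40,400.00 / 0.138 = €292,753.62

€292753.62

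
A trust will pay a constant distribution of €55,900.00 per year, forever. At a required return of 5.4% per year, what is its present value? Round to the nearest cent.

€1035185.19

Level perpetuity: PV = C / r = €55,900.00 / 0.054 = €1,035,185.19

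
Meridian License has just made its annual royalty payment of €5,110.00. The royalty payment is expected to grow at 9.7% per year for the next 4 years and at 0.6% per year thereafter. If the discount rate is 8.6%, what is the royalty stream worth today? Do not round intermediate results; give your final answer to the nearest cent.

€87864.39

D_1 = 5605.67000
D_2 = 6149.41999
D_3 = 6745.91373
D_4 = 7400.26736
Terminal value at year 4: TV = D_4×(1+g_2)/(r−g_2) = 7444.66896/0.08 = 93058.36206
P_0 = D_1/(1+r)^1 + D_2/(1+r)^2 + D_3/(1+r)^3 + D_4/(1+r)^4 + TV/(1+r)^4
    = 5161.75875 + 5214.04176 + 5266.85433 + 5320.20184 + 66901.53820 = 87864.39488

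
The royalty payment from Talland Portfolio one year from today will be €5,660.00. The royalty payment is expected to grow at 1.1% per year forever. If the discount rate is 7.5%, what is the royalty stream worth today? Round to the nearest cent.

€88437.50

Growing perpetuity: P = D₁ / (r − g) = €5,660.0000 / (0.075 − 0.011) = €88,437.50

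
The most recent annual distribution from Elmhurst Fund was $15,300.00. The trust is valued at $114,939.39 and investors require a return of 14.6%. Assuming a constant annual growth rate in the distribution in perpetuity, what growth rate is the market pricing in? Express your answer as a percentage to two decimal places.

1.14%

P = D₀(1+g)/(r−g) ⇒ P(r−g) = D₀(1+g) ⇒ g(P+D₀) = P·r − D₀
g = (P·r − D₀)/(P + D₀) = ($114,939.39×0.146 − $15,300.00) / ($114,939.39 + $15,300.00) = 0.011373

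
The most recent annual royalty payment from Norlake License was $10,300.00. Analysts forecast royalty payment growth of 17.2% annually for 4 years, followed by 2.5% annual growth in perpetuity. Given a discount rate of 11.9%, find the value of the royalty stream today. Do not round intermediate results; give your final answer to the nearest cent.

$181467.32

D_1 = 12071.60000
D_2 = 14147.91520
D_3 = 16581.35661
D_4 = 19433.34995
Terminal value at year 4: TV = D_4×(1+g_2)/(r−g_2) = 19919.18370/0.094 = 211906.20958
P_0 = D_1/(1+r)^1 + D_2/(1+r)^2 + D_3/(1+r)^3 + D_4/(1+r)^4 + TV/(1+r)^4
    = 10787.84629 + 11298.79880 + 11833.95191 + 12394.45187 + 135152.26772 = 181467.31659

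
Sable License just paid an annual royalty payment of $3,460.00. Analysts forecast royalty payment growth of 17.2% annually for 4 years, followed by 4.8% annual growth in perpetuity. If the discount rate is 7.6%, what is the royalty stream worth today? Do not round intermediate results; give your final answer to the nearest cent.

D_1 = 4055.12000
D_2 = 4752.60064
D_3 = 5570.04795
D_4 = 6528.09620
Terminal value at year 4: TV = D_4×(1+g_2)/(r−g_2) = 6841.44481/0.028 = 244337.31482
P_0 = D_1/(1+r)^1 + D_2/(1+r)^2 + D_3/(1+r)^3 + D_4/(1+r)^4 + TV/(1+r)^4
    = 3768.69888 + 4104.93968 + 4471.17965 + 4870.09531 + 182280.70999 = 199495.62351

$199495.62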